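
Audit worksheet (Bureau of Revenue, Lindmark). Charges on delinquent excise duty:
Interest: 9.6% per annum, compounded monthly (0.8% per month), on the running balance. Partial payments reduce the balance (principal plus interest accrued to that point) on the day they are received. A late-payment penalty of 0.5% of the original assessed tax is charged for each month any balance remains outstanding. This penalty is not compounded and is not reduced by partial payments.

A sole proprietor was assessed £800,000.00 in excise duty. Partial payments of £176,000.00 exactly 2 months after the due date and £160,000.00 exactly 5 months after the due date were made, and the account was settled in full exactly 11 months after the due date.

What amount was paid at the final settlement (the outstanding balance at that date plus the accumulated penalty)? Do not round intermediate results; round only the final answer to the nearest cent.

£560,364.26

Balance at month 2: £800,000.0000 × (1 + 0.008)^2 = £812,851.2000
After £176,000.00 payment: £812,851.2000 − £176,000.00 = £636,851.2000
Balance at month 5: £636,851.2000 × (1 + 0.008)^3 = £652,258.2303…
After £160,000.00 payment: £652,258.2303… − £160,000.00 = £492,258.2303…
Balance at month 11: £492,258.2303… × (1 + 0.008)^6 = £516,364.2643…
Penalty: 11 × 0.5% × £800,000.00 = £44,000.00
Final settlement = outstanding balance + penalty = £516,364.2643… + £44,000.00 = £560,364.26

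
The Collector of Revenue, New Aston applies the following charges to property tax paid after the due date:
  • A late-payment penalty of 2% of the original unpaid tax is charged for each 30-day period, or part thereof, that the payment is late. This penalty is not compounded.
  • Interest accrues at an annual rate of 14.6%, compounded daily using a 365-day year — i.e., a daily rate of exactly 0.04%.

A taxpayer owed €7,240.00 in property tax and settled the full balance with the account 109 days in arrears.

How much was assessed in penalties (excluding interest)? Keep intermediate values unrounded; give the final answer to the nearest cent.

€579.20

Penalty periods: ⌈109/30⌉ = 4; penalty = 4 × 2% × €7,240.00 = €579.20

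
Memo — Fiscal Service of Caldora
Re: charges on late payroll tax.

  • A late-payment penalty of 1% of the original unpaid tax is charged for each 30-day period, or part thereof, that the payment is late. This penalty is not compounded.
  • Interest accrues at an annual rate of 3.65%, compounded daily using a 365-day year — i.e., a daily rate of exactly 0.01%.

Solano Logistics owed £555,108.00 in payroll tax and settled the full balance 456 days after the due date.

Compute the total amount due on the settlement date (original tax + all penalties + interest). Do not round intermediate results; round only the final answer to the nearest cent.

£669,822.89

Penalty periods: ⌈456/30⌉ = 16; penalty = 16 × 1% × £555,108.00 = £88,817.28
Interest: £555,108.00 × ((1 + 0.0001)^456 − 1) = £555,108.00 × 0.04665328… = £25,897.6083…
Total = £555,108.00 + £88,817.2800 + £25,897.6083… = £669,822.89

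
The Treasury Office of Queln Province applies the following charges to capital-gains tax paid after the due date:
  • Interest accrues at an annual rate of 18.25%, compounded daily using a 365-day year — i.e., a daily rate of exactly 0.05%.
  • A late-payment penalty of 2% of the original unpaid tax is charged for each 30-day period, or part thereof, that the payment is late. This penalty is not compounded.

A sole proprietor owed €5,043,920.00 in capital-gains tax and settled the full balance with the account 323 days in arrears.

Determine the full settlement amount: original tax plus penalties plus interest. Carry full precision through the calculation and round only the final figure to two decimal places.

Penalty periods: ⌈323/30⌉ = 11; penalty = 11 × 2% × €5,043,920.00 = €1,109,662.40
Interest: €5,043,920.00 × ((1 + 0.0005)^323 − 1) = €5,043,920.00 × 0.17522502… = €883,820.9995…
Total = €5,043,920.00 + €1,109,662.4000 + €883,820.9995… = €7,037,403.40

€7,037,403.40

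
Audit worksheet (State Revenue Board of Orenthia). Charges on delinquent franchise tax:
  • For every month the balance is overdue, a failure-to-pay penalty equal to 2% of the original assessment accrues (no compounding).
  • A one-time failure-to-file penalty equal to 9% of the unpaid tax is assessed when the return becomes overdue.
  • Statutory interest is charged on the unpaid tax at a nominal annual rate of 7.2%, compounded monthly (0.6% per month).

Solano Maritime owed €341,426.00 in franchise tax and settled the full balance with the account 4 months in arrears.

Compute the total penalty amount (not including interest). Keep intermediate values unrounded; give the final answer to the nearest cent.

Failure-to-file penalty: 9% × €341,426.00 = €30,728.34
Failure-to-pay penalty: 4 × 2% × €341,426.00 = €27,314.08
Total penalty = €30,728.34 + €27,314.08 = €58,042.42

€58,042.42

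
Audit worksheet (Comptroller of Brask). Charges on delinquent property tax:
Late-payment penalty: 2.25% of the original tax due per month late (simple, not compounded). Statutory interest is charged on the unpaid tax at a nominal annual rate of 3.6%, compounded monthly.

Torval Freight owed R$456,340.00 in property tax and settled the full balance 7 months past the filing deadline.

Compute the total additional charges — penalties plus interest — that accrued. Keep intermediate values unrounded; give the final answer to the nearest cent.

Late-payment penalty = 2.25% × R$456,340.00 × 7 mo = R$71,873.55
Interest (3.6%/yr ÷ 12 = 0.3%/month): R$456,340.00 × ((1 + 0.003)^7 − 1) = R$9,669.8208…
Penalties + interest = R$71,873.5500 + R$9,669.8208… = R$81,543.37

R$81,543.37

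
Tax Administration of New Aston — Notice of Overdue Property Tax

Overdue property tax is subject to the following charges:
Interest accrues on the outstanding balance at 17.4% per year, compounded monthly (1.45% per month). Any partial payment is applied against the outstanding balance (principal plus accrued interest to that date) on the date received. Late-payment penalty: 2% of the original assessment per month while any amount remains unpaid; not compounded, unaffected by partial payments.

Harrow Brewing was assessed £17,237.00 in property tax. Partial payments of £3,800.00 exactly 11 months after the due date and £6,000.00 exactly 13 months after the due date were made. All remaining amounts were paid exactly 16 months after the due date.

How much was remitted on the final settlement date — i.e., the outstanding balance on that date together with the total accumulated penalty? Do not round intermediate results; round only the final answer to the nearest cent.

Balance at month 11: £17,237.0000 × (1 + 0.0145)^11 = £20,194.5531…
After £3,800.00 payment: £20,194.5531… − £3,800.00 = £16,394.5531…
Balance at month 13: £16,394.5531… × (1 + 0.0145)^2 = £16,873.4421…
After £6,000.00 payment: £16,873.4421… − £6,000.00 = £10,873.4421…
Balance at month 16: £10,873.4421… × (1 + 0.0145)^3 = £11,353.3284…
Penalty: 16 × 2% × £17,237.00 = £5,515.84
Final settlement = outstanding balance + penalty = £11,353.3284… + £5,515.84 = £16,869.17

£16,869.17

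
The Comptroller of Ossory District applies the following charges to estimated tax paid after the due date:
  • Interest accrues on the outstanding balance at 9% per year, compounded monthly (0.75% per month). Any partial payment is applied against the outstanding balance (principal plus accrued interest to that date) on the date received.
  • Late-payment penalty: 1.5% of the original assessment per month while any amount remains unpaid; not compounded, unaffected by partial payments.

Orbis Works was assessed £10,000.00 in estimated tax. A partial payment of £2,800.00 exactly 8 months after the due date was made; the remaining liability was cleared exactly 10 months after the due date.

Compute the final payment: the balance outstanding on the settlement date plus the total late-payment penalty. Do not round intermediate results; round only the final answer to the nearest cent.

£9,433.67

Balance at month 8: £10,000.0000 × (1 + 0.0075)^8 = £10,615.9885…
After £2,800.00 payment: £10,615.9885… − £2,800.00 = £7,815.9885…
Balance at month 10: £7,815.9885… × (1 + 0.0075)^2 = £7,933.6680…
Penalty: 10 × 1.5% × £10,000.00 = £1,500.00
Final settlement = outstanding balance + penalty = £7,933.6680… + £1,500.00 = £9,433.67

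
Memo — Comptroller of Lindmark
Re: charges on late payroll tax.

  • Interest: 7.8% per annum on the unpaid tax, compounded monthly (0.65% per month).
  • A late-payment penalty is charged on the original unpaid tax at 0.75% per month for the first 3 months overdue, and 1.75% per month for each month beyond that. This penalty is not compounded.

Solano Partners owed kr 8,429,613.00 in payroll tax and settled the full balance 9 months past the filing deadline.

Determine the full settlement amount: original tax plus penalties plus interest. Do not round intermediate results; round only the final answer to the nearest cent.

Penalty, months 1–3: 3 × 0.75% × kr 8,429,613.00 = kr 189,666.29…
Penalty, months 4–9: 6 × 1.75% × kr 8,429,613.00 = kr 885,109.37…
Interest: kr 8,429,613.00 × ((1 + 0.0065)^9 − 1) = kr 8,429,613.00 × 0.0600443… = kr 506,150.1687…
Total = kr 8,429,613.00 + kr 1,074,775.6575 + kr 506,150.1687… = kr 10,010,538.83

kr 10,010,538.83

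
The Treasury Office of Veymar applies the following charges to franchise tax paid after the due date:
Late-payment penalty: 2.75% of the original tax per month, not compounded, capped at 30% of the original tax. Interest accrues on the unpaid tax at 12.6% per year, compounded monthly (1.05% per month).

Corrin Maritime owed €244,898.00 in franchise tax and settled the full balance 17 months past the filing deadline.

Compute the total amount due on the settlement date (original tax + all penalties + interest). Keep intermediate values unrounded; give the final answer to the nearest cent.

€365,953.76

Penalty (uncapped): 17 × 2.75% × €244,898.00 = €114,489.82…; cap = 30% × €244,898.00 = €73,469.40 → penalty = €73,469.40
Interest: €244,898.00 × ((1 + 0.0105)^17 − 1) = €244,898.00 × 0.1943109… = €47,586.3559…
Total = €244,898.00 + €73,469.4000 + €47,586.3559… = €365,953.76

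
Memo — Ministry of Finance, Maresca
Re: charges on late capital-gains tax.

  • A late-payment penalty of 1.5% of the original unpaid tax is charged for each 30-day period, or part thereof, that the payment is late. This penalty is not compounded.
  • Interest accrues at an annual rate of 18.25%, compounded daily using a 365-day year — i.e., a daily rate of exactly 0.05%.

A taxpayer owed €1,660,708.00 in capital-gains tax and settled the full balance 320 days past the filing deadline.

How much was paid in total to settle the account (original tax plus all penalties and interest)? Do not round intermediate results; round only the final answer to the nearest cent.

€2,222,797.78

Penalty periods: ⌈320/30⌉ = 11; penalty = 11 × 1.5% × €1,660,708.00 = €274,016.82
Interest: €1,660,708.00 × ((1 + 0.0005)^320 − 1) = €1,660,708.00 × 0.17346395… = €288,072.9647…
Total = €1,660,708.00 + €274,016.8200 + €288,072.9647… = €2,222,797.78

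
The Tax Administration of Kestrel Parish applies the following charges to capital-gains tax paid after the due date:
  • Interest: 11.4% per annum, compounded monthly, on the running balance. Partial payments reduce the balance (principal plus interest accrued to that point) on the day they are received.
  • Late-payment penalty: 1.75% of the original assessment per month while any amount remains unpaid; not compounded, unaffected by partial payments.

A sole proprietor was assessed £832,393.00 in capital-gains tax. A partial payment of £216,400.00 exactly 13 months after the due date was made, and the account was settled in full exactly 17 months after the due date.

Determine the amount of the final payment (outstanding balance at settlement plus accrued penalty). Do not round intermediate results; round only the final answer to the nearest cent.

Monthly rate = 11.4% ÷ 12 = 0.95%
Balance at month 13: £832,393.0000 × (1 + 0.0095)^13 = £941,262.2081…
After £216,400.00 payment: £941,262.2081… − £216,400.00 = £724,862.2081…
Balance at month 17: £724,862.2081… × (1 + 0.0095)^4 = £752,801.9767…
Penalty: 17 × 1.75% × £832,393.00 = £247,636.92…
Final settlement = outstanding balance + penalty = £752,801.9767… + £247,636.92… = £1,000,438.89

£1,000,438.89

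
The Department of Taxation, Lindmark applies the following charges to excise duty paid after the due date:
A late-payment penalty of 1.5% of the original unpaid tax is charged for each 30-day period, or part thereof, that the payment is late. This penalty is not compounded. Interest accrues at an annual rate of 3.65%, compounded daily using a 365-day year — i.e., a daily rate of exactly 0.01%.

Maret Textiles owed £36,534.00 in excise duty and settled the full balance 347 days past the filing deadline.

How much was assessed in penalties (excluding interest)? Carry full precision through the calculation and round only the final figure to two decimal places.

£6,576.12

Penalty periods: ⌈347/30⌉ = 12; penalty = 12 × 1.5% × £36,534.00 = £6,576.12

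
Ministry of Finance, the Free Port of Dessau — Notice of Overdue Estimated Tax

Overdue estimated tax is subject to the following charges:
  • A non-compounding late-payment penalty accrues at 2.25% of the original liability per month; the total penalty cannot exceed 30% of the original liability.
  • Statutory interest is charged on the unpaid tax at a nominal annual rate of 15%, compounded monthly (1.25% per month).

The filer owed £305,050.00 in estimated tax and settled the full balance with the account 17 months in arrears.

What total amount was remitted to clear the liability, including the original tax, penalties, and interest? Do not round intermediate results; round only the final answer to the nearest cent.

Penalty (uncapped): 17 × 2.25% × £305,050.00 = £116,681.63…; cap = 30% × £305,050.00 = £91,515.00 → penalty = £91,515.00
Interest: £305,050.00 × ((1 + 0.0125)^17 − 1) = £305,050.00 × 0.2351382… = £71,728.8979…
Total = £305,050.00 + £91,515.0000 + £71,728.8979… = £468,293.90

£468,293.90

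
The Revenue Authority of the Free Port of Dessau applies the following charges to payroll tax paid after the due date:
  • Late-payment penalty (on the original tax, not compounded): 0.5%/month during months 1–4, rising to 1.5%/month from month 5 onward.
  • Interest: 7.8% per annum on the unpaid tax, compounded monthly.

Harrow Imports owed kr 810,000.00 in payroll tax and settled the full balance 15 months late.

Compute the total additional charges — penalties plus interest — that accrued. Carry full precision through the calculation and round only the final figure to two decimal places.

Penalty, months 1–4: 4 × 0.5% × kr 810,000.00 = kr 16,200.00
Penalty, months 5–15: 11 × 1.5% × kr 810,000.00 = kr 133,650.00
Interest (7.8%/yr ÷ 12 = 0.65%/month): kr 810,000.00 × ((1 + 0.0065)^15 − 1) = kr 82,671.5777…
Penalties + interest = kr 149,850.0000 + kr 82,671.5777… = kr 232,521.58

kr 232,521.58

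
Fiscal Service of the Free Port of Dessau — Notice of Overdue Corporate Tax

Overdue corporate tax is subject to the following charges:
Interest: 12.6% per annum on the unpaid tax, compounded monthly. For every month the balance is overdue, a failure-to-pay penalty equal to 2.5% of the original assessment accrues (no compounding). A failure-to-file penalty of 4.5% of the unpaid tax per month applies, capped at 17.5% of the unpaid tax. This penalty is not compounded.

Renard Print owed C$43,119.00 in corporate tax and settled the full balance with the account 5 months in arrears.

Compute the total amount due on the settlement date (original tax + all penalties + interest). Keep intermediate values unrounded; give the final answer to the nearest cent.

C$58,366.49

Failure-to-file: 5 × 4.5% × C$43,119.00 = C$9,701.78…, capped at 17.5% × C$43,119.00 = C$7,545.83…
Failure-to-pay penalty: 5 × 2.5% × C$43,119.00 = C$5,389.88…
Interest (12.6%/yr ÷ 12 = 1.05%/month): C$43,119.00 × ((1 + 0.0105)^5 − 1) = C$2,311.7880…
Total = C$43,119.00 + C$12,935.7000 + C$2,311.7880… = C$58,366.49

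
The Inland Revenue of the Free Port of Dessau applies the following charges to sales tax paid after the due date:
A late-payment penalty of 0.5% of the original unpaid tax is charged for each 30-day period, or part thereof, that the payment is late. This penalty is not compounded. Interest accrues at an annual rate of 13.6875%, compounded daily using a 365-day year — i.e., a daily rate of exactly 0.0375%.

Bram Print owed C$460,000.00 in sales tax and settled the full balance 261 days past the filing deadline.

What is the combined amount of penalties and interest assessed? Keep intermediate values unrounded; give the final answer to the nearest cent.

Penalty periods: ⌈261/30⌉ = 9; penalty = 9 × 0.5% × C$460,000.00 = C$20,700.00
Interest: C$460,000.00 × ((1 + 0.000375)^261 − 1) = C$460,000.00 × 0.10280469… = C$47,290.1574…
Penalties + interest = C$20,700.0000 + C$47,290.1574… = C$67,990.16

C$67,990.16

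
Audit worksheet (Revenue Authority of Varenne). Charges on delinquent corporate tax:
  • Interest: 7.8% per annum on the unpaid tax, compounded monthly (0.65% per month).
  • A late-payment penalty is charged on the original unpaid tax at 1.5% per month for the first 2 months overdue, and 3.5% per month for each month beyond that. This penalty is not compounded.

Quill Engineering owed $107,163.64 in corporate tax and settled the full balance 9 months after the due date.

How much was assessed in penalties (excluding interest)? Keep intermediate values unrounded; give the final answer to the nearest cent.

Penalty, months 1–2: 2 × 1.5% × $107,163.64 = $3,214.91…
Penalty, months 3–9: 7 × 3.5% × $107,163.64 = $26,255.09…
Total penalty = $3,214.91… + $26,255.09… = $29,470.00

$29,470.00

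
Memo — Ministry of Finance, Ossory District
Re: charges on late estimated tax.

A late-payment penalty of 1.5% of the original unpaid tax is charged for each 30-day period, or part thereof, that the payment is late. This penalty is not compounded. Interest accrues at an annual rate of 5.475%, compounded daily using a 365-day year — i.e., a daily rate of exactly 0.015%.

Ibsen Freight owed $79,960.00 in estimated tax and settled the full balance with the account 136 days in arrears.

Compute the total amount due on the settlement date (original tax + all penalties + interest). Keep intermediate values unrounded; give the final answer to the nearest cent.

$87,604.81

Penalty periods: ⌈136/30⌉ = 5; penalty = 5 × 1.5% × $79,960.00 = $5,997.00
Interest: $79,960.00 × ((1 + 0.00015)^136 − 1) = $79,960.00 × 0.02060794… = $1,647.8109…
Total = $79,960.00 + $5,997.0000 + $1,647.8109… = $87,604.81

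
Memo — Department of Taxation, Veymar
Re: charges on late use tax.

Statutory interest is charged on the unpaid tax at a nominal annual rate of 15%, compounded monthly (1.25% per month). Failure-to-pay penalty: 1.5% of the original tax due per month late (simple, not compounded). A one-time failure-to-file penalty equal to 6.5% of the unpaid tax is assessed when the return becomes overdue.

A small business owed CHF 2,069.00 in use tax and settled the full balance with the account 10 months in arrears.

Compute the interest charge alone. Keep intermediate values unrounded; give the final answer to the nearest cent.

CHF 273.67

Interest: CHF 2,069.00 × ((1 + 0.0125)^10 − 1) = CHF 2,069.00 × 0.1322708… = CHF 273.6683…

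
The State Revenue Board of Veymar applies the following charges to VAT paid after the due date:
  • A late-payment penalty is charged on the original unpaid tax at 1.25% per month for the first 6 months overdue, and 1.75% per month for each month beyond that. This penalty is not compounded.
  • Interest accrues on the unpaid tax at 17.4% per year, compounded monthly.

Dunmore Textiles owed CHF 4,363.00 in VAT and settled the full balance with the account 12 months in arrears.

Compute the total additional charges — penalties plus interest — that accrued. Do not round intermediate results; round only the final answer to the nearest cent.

Penalty, months 1–6: 6 × 1.25% × CHF 4,363.00 = CHF 327.23…
Penalty, months 7–12: 6 × 1.75% × CHF 4,363.00 = CHF 458.12…
Interest (17.4%/yr ÷ 12 = 1.45%/month): CHF 4,363.00 × ((1 + 0.0145)^12 − 1) = CHF 822.7291…
Penalties + interest = CHF 785.3400 + CHF 822.7291… = CHF 1,608.07

CHF 1,608.07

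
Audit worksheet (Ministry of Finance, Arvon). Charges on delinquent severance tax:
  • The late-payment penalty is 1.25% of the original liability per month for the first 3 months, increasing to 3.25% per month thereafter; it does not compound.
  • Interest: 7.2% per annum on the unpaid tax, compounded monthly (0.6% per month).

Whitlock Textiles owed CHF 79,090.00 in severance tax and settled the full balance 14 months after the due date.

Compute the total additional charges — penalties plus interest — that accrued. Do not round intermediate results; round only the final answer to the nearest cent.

CHF 38,149.53

Penalty, months 1–3: 3 × 1.25% × CHF 79,090.00 = CHF 2,965.88…
Penalty, months 4–14: 11 × 3.25% × CHF 79,090.00 = CHF 28,274.68…
Interest: CHF 79,090.00 × ((1 + 0.006)^14 − 1) = CHF 79,090.00 × 0.0873559… = CHF 6,908.9811…
Penalties + interest = CHF 31,240.5500 + CHF 6,908.9811… = CHF 38,149.53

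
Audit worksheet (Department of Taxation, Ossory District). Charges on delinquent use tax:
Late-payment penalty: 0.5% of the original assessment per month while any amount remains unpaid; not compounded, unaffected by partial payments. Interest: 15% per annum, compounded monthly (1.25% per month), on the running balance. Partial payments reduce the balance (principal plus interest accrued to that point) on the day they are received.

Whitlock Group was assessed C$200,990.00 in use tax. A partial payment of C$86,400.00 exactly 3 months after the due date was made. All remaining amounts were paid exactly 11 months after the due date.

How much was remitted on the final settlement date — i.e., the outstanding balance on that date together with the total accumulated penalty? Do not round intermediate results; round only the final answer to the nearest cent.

Balance at month 3: C$200,990.0000 × (1 + 0.0125)^3 = C$208,621.7316…
After C$86,400.00 payment: C$208,621.7316… − C$86,400.00 = C$122,221.7316…
Balance at month 11: C$122,221.7316… × (1 + 0.0125)^8 = C$134,992.2038…
Penalty: 11 × 0.5% × C$200,990.00 = C$11,054.45
Final settlement = outstanding balance + penalty = C$134,992.2038… + C$11,054.45 = C$146,046.65

C$146,046.65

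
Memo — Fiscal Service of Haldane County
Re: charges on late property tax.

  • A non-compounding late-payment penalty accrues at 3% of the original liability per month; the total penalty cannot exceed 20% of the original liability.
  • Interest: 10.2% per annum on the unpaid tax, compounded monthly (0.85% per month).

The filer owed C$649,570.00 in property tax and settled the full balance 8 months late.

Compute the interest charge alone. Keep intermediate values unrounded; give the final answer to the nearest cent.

Interest: C$649,570.00 × ((1 + 0.0085)^8 − 1) = C$649,570.00 × 0.0700578… = C$45,507.4184…

C$45,507.42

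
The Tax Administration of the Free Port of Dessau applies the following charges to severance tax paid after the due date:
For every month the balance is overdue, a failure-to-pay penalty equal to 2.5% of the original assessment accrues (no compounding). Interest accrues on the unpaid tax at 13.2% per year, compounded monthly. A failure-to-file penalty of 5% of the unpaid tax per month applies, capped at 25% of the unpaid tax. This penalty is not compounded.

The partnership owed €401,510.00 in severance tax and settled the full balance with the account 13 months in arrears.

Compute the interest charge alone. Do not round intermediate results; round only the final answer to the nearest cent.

Interest (13.2%/yr ÷ 12 = 1.1%/month): €401,510.00 × ((1 + 0.011)^13 − 1) = €61,362.5102…

€61,362.51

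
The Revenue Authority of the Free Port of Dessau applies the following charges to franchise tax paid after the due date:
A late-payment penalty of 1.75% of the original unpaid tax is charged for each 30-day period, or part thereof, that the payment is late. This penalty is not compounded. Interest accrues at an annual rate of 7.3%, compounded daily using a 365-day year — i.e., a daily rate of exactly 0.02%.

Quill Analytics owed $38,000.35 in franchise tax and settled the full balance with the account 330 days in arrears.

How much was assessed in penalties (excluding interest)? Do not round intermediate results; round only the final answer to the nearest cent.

Penalty periods: ⌈330/30⌉ = 11; penalty = 11 × 1.75% × $38,000.35 = $7,315.07…

$7,315.07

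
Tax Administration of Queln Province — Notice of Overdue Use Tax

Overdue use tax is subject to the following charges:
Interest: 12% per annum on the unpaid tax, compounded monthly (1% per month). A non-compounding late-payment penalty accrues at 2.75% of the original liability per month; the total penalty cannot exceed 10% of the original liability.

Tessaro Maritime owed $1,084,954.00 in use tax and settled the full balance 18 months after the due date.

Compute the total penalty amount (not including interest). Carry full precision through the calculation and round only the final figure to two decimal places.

Penalty (uncapped): 18 × 2.75% × $1,084,954.00 = $537,052.23; cap = 10% × $1,084,954.00 = $108,495.40 → penalty = $108,495.40

$108,495.40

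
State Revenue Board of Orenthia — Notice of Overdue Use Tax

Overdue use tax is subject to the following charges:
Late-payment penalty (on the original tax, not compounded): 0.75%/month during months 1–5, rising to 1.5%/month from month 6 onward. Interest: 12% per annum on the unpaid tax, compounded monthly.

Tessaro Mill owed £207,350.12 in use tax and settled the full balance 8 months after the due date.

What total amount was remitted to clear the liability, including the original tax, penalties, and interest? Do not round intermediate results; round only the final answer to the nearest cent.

Penalty, months 1–5: 5 × 0.75% × £207,350.12 = £7,775.63…
Penalty, months 6–8: 3 × 1.5% × £207,350.12 = £9,330.76…
Interest (12%/yr ÷ 12 = 1%/month): £207,350.12 × ((1 + 0.01)^8 − 1) = £17,180.3479…
Total = £207,350.12 + £17,106.3849 + £17,180.3479… = £241,636.85

£241,636.85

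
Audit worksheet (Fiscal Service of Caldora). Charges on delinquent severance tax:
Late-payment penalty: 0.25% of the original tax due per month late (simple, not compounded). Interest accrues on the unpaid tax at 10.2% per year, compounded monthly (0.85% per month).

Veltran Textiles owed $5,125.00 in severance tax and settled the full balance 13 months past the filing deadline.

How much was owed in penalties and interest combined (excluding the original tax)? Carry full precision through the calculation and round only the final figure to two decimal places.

$762.68

Late-payment penalty = 0.25% × $5,125.00 × 13 mo = $166.56…
Interest: $5,125.00 × ((1 + 0.0085)^13 − 1) = $5,125.00 × 0.1163149… = $596.1140…
Penalties + interest = $166.5625 + $596.1140… = $762.68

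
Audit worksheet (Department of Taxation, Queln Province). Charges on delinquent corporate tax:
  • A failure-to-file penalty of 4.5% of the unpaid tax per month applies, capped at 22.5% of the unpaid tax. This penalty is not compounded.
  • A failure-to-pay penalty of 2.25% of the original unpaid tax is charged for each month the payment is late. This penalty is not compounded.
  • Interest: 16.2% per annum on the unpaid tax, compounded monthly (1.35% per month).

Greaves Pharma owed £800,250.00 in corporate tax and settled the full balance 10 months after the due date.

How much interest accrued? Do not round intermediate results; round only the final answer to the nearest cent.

Interest: £800,250.00 × ((1 + 0.0135)^10 − 1) = £800,250.00 × 0.1435036… = £114,838.7434…

£114,838.74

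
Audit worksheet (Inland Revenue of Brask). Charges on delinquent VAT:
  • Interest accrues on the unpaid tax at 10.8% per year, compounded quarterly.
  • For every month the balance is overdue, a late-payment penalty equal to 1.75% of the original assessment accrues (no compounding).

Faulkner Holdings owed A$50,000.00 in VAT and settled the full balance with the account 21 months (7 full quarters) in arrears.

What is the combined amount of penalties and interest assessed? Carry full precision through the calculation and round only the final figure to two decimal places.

A$28,625.84

Late-payment penalty: 21 × 1.75% × A$50,000.00 = A$18,375.00
Interest (10.8%/yr ÷ 4 = 2.7%/quarter): A$50,000.00 × ((1 + 0.027)^7 − 1) = A$10,250.8405…
Penalties + interest = A$18,375.0000 + A$10,250.8405… = A$28,625.84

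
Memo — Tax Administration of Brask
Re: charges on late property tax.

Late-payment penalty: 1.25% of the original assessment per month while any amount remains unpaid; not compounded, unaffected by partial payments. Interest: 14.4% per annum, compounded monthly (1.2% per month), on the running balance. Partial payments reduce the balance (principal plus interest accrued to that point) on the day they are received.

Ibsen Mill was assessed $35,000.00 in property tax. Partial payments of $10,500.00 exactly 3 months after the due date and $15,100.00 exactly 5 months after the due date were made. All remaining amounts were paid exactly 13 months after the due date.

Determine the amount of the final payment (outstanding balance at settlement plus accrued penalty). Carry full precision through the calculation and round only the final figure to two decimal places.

Balance at month 3: $35,000.0000 × (1 + 0.012)^3 = $36,275.1805…
After $10,500.00 payment: $36,275.1805… − $10,500.00 = $25,775.1805…
Balance at month 5: $25,775.1805… × (1 + 0.012)^2 = $26,397.4964…
After $15,100.00 payment: $26,397.4964… − $15,100.00 = $11,297.4964…
Balance at month 13: $11,297.4964… × (1 + 0.012)^8 = $12,428.7174…
Penalty: 13 × 1.25% × $35,000.00 = $5,687.50
Final settlement = outstanding balance + penalty = $12,428.7174… + $5,687.50 = $18,116.22

$18,116.22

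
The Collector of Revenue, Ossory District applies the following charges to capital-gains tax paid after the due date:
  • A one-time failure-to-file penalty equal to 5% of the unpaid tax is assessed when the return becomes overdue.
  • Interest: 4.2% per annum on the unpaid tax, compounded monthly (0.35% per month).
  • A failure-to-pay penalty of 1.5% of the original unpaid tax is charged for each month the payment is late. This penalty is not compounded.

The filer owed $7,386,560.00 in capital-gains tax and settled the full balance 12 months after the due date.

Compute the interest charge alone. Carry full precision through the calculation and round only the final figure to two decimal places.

Interest: $7,386,560.00 × ((1 + 0.0035)^12 − 1) = $7,386,560.00 × 0.0428180… = $316,277.7793…

$316,277.78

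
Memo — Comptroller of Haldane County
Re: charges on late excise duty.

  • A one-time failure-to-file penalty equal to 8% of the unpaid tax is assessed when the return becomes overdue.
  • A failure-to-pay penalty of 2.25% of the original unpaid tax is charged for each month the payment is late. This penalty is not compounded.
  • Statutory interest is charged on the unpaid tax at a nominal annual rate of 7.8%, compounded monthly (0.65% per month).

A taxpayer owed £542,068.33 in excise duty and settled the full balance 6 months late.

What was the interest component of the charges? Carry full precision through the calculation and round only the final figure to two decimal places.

Interest: £542,068.33 × ((1 + 0.0065)^6 − 1) = £542,068.33 × 0.0396393… = £21,487.1925…

£21,487.19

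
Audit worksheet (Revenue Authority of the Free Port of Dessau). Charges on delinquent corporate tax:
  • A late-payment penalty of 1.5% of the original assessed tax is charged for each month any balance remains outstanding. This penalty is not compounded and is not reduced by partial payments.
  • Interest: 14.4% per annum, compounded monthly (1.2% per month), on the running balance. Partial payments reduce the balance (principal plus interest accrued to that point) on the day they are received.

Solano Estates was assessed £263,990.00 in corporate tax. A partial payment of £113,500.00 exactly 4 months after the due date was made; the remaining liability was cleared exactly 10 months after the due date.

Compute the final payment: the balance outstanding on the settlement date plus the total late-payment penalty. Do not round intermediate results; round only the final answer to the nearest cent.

Balance at month 4: £263,990.0000 × (1 + 0.012)^4 = £276,891.4375…
After £113,500.00 payment: £276,891.4375… − £113,500.00 = £163,391.4375…
Balance at month 10: £163,391.4375… × (1 + 0.012)^6 = £175,514.2444…
Penalty: 10 × 1.5% × £263,990.00 = £39,598.50
Final settlement = outstanding balance + penalty = £175,514.2444… + £39,598.50 = £215,112.74

£215,112.74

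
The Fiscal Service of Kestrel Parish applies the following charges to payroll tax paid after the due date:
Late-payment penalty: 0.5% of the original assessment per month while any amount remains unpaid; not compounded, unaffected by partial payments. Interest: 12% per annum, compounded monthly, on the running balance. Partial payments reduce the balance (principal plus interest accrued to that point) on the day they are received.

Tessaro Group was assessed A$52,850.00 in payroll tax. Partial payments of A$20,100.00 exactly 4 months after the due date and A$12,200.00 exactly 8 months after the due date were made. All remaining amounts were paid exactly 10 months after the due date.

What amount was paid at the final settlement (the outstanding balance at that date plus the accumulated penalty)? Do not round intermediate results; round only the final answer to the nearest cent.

Monthly rate = 12% ÷ 12 = 1%
Balance at month 4: A$52,850.0000 × (1 + 0.01)^4 = A$54,995.9219…
After A$20,100.00 payment: A$54,995.9219… − A$20,100.00 = A$34,895.9219…
Balance at month 8: A$34,895.9219… × (1 + 0.01)^4 = A$36,312.8363…
After A$12,200.00 payment: A$36,312.8363… − A$12,200.00 = A$24,112.8363…
Balance at month 10: A$24,112.8363… × (1 + 0.01)^2 = A$24,597.5043…
Penalty: 10 × 0.5% × A$52,850.00 = A$2,642.50
Final settlement = outstanding balance + penalty = A$24,597.5043… + A$2,642.50 = A$27,240.00

A$27,240.00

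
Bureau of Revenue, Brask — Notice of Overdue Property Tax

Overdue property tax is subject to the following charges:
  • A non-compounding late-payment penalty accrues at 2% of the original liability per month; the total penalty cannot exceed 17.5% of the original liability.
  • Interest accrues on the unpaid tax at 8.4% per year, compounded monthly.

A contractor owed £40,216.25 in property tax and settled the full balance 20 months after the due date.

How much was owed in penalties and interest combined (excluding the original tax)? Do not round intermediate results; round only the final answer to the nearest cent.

£13,058.74

Penalty (uncapped): 20 × 2% × £40,216.25 = £16,086.50; cap = 17.5% × £40,216.25 = £7,037.84… → penalty = £7,037.84…
Interest (8.4%/yr ÷ 12 = 0.7%/month): £40,216.25 × ((1 + 0.007)^20 − 1) = £6,020.8921…
Penalties + interest = £7,037.8438… + £6,020.8921… = £13,058.74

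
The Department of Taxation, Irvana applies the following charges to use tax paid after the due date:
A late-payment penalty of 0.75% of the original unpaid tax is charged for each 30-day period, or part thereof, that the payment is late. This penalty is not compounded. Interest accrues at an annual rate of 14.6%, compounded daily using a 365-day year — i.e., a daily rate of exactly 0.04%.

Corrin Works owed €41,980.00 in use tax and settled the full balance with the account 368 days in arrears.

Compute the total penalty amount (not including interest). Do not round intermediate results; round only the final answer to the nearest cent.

€4,093.05

Penalty periods: ⌈368/30⌉ = 13; penalty = 13 × 0.75% × €41,980.00 = €4,093.05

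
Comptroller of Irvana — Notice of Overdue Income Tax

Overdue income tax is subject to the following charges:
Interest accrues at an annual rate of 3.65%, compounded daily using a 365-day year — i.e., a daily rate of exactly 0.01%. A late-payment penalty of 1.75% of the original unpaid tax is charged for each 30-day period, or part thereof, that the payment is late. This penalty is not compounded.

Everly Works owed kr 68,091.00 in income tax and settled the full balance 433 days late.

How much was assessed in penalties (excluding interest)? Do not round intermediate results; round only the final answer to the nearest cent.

Penalty periods: ⌈433/30⌉ = 15; penalty = 15 × 1.75% × kr 68,091.00 = kr 17,873.89…

kr 17,873.89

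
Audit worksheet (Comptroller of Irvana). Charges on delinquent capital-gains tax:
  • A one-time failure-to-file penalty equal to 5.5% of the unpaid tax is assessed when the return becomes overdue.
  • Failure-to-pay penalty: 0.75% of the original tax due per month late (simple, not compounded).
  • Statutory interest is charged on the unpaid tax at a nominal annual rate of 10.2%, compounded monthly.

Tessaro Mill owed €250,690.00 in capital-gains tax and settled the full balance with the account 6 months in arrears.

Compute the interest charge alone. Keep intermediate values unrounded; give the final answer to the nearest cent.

Interest (10.2%/yr ÷ 12 = 0.85%/month): €250,690.00 × ((1 + 0.0085)^6 − 1) = €13,059.9741…

€13,059.97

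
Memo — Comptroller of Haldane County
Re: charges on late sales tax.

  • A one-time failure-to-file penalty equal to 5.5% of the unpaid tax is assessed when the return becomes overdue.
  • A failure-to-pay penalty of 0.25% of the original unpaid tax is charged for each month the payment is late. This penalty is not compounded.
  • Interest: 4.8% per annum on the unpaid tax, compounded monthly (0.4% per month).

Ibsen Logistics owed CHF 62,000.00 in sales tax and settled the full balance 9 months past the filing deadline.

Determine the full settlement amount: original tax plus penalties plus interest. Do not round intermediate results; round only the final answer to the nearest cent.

Failure-to-file penalty: 5.5% × CHF 62,000.00 = CHF 3,410.00
Failure-to-pay penalty: 9 × 0.25% × CHF 62,000.00 = CHF 1,395.00
Interest: CHF 62,000.00 × ((1 + 0.004)^9 − 1) = CHF 62,000.00 × 0.0365814… = CHF 2,268.0473…
Total = CHF 62,000.00 + CHF 4,805.0000 + CHF 2,268.0473… = CHF 69,073.05

CHF 69,073.05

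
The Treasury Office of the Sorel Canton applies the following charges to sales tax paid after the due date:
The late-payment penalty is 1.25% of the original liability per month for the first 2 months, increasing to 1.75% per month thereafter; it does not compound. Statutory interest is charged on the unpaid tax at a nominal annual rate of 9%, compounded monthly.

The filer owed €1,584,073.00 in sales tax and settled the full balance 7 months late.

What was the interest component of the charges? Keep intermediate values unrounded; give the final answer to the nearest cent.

Interest (9%/yr ÷ 12 = 0.75%/month): €1,584,073.00 × ((1 + 0.0075)^7 − 1) = €85,058.5848…

€85,058.58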